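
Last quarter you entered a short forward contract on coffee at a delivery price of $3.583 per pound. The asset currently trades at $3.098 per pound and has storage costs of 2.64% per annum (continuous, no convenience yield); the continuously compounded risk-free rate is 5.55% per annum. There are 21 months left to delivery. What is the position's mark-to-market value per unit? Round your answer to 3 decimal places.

Current fair forward for the remaining 21 months: F = S·e^((r + u)·T), (r + u) = 0.0555 + 0.0264 = 0.0819
F = 3.098 · e^(0.0819 × 21/12) = 3.098 × 1.154105 = 3.5754
Value of long forward = (F − K)·e^(−rT) = (3.5754 − 3.583) · e^(−0.0555·21/12)
= -0.0076 × 0.907443 = -0.007
Short position value = −(long value) = $0.007

$0.007 per pound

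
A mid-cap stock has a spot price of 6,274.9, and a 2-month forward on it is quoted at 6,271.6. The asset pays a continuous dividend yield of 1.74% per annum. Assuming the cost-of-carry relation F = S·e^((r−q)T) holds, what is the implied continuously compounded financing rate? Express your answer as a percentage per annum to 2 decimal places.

1.42%

From F = S·e^((r−q)T): (r − q) = ln(F/S)/T
ln(6271.6/6274.9) = ln(0.999474) = -0.000526
(r − q) = -0.000526 / (2/12) = -0.003156
r = ln(F/S)/T + q = -0.003156 + 0.0174 = 0.014244
r = 1.42%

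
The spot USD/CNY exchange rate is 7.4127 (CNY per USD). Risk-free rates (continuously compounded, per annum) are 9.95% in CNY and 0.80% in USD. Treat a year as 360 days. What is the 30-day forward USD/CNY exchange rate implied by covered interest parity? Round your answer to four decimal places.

7.4694

F = S·e^((r_CNY − r_USD)T) = 7.4127 · e^((0.0995 − 0.0080) × 30/360)
= 7.4127 · e^0.007625 = 7.4127 × 1.007654
F = 7.4694 CNY per USD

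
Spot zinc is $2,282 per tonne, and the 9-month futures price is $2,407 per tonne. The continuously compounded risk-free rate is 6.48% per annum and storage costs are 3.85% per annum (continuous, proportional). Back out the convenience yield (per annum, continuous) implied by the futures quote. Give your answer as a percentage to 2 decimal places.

3.22%

F = S·e^((r+u−y)T) ⇒ (r+u−y) = ln(F/S)/T
ln(2407/2282) = 0.053329; /T ⇒ 0.071105
y = r + u − ln(F/S)/T = 0.0648 + 0.0385 − 0.071105 = 0.032195
y = 3.22%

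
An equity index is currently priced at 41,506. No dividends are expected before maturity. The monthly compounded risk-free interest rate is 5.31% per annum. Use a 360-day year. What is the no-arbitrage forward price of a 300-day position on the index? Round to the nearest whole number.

F = S · (1+r/12)^(12T)
= 41506 × 1.045142
F = 43,380

43,380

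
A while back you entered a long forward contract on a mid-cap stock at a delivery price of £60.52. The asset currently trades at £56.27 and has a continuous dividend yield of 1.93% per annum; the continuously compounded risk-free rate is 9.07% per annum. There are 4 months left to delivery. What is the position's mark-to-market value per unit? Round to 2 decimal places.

-£2.81

Current fair forward for the remaining 4 months: F = S·e^((r − q)·T), (r − q) = 0.0907 − 0.0193 = 0.0714
F = 56.27 · e^(0.0714 × 4/12) = 56.27 × 1.024085 = 57.6253
Value of long forward = (F − K)·e^(−rT) = (57.6253 − 60.52) · e^(−0.0907·4/12)
= -2.8947 × 0.970219 = -2.81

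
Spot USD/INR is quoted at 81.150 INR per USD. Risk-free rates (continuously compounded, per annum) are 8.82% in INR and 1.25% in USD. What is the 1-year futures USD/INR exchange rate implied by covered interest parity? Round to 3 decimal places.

F = S·e^((r_INR − r_USD)T) = 81.150 · e^((0.0882 − 0.0125) × 1)
= 81.150 · e^0.075700 = 81.150 × 1.078639
F = 87.532 INR per USD

87.532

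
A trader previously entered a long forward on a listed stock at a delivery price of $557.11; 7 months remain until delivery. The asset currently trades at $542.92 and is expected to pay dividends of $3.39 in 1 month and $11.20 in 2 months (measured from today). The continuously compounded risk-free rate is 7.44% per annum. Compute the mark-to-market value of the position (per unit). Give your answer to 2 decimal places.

PV(remaining dividends) I = 3.39·e^(−0.0744·1/12) + 11.20·e^(−0.0744·2/12) = 14.4310
Current forward F = (S − I)·e^(rT) = (542.92 − 14.4310)·e^(0.0744·7/12) = 528.4890 × 1.044356 = 551.9307
Value (long) = (F − K)·e^(−rT) = (551.9307 − 557.11) × 0.957528 = -4.9593
Value = -$4.96

-$4.96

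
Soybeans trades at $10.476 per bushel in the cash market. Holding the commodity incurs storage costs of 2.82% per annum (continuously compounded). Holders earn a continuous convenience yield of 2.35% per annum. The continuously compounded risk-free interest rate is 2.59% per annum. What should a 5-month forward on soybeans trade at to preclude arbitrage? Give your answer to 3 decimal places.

Net carry = r + u − y = 0.0259 + 0.0282 − 0.0235 = 0.0306
F = S·e^((r+u−y)T) = 10.476 · e^(0.0306 × 5/12) = 10.476 · e^0.012750
= 10.476 × 1.012832 = $10.610 per bushel

$10.610 per bushel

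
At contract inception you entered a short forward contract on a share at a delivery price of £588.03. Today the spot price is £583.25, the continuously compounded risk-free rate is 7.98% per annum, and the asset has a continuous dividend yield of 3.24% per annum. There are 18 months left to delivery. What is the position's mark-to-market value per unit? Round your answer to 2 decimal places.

-£33.89

Current fair forward for the remaining 18 months: F = S·e^((r − q)·T), (r − q) = 0.0798 − 0.0324 = 0.0474
F = 583.25 · e^(0.0474 × 18/12) = 583.25 × 1.073689 = 626.2291
Value of long forward = (F − K)·e^(−rT) = (626.2291 − 588.03) · e^(−0.0798·18/12)
= 38.1991 × 0.887187 = 33.89
Short position value = −(long value) = -£33.89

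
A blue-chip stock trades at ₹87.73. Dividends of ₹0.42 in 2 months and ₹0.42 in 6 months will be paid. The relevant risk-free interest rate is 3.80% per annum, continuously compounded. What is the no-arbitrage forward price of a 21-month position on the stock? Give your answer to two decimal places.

₹92.88

PV(dividends) I = 0.42·e^(−0.0380·2/12) + 0.42·e^(−0.0380·6/12)
I = 0.4173 + 0.4121 = 0.8294
F = (S − I)·e^(rT) = (87.73 − 0.8294) · e^(0.0380·21/12)
= 86.9006 · e^0.066500 = 86.9006 × 1.068761 = ₹92.88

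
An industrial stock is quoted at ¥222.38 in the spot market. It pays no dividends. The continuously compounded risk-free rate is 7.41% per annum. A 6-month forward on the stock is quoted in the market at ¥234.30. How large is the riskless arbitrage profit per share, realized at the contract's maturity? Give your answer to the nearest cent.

Fair forward: F* = S·e^(carry·T), with carry = r = 0.0741
F* = 222.38 · e^(0.0741 × 6/12) = 222.38 · e^0.037050 = 222.38 × 1.037745 = ¥230.7737
Market ¥234.30 > fair ¥230.7737: forward overpriced → cash-and-carry (buy spot, short the forward).
At maturity, profit = |F_mkt − F*| = |234.30 − 230.7737| = ¥3.53 per share

¥3.53 per share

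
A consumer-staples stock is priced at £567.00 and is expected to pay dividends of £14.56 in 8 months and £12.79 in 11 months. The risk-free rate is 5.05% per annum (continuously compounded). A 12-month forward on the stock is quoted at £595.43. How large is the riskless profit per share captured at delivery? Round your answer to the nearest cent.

£26.71 per share

PV(dividends) I = 14.56·e^(−0.0505·8/12) + 12.79·e^(−0.0505·11/12) = 26.2894
Fair forward F* = (S − I)·e^(rT) = (567.00 − 26.2894)·e^0.050500 = 540.7106 × 1.051797 = 568.7178
Market £595.43 > fair 568.7178: forward overpriced → cash-and-carry (borrow at r, buy the stock and collect the dividends, short the forward).
Profit at T = |F_mkt − F*| = |595.43 − 568.7178| = £26.71 per share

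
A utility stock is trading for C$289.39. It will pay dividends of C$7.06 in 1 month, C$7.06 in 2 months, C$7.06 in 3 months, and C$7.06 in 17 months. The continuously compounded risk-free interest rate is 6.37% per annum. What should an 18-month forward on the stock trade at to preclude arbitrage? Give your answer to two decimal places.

C$288.25

PV(dividends) I = 7.06·e^(−0.0637·1/12) + 7.06·e^(−0.0637·2/12) + 7.06·e^(−0.0637·3/12) + 7.06·e^(−0.0637·17/12)
I = 7.0226 + 6.9854 + 6.9485 + 6.4508 = 27.4073
F = (S − I)·e^(rT) = (289.39 − 27.4073) · e^(0.0637·18/12)
= 261.9827 · e^0.095550 = 261.9827 × 1.100264 = C$288.25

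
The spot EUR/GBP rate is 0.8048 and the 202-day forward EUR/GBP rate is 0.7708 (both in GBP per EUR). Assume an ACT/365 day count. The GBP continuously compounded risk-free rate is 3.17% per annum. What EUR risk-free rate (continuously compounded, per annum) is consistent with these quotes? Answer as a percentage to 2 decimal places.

10.97%

F = S·e^((r_GBP − r_EUR)T) ⇒ r_EUR = r_GBP − ln(F/S)/T
ln(0.7708/0.8048) = -0.043165; /(202/365) = -0.077996
r_EUR = 0.0317 + 0.077996 = 0.109696
r_EUR = 10.97%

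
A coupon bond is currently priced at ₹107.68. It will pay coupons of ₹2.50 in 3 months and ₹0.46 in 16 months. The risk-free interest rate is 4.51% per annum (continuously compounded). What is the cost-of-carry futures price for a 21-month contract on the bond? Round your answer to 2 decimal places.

PV(coupons) I = 2.50·e^(−0.0451·3/12) + 0.46·e^(−0.0451·16/12)
I = 2.4720 + 0.4332 = 2.9052
F = (S − I)·e^(rT) = (107.68 − 2.9052) · e^(0.0451·21/12)
= 104.7748 · e^0.078925 = 104.7748 × 1.082123 = ₹113.38

₹113.38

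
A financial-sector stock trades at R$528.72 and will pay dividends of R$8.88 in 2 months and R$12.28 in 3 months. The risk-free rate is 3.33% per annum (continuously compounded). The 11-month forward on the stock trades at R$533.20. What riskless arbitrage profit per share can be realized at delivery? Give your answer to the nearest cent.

PV(dividends) I = 8.88·e^(−0.0333·2/12) + 12.28·e^(−0.0333·3/12) = 21.0090
Fair forward F* = (S − I)·e^(rT) = (528.72 − 21.0090)·e^0.030525 = 507.7110 × 1.030996 = 523.4480
Market R$533.20 > fair 523.4480: forward overpriced → cash-and-carry (borrow at r, buy the stock and collect the dividends, short the forward).
Profit at T = |F_mkt − F*| = |533.20 − 523.4480| = R$9.75 per share

R$9.75 per share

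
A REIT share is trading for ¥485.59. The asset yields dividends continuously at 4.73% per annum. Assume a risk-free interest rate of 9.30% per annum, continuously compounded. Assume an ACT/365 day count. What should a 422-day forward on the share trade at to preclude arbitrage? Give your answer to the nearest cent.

F = S·e^((r − q)T) = 485.59 · e^((0.0930 − 0.0473) × 422/365)
= 485.59 · e^0.052837 = 485.59 × 1.054258
F = ¥511.94

¥511.94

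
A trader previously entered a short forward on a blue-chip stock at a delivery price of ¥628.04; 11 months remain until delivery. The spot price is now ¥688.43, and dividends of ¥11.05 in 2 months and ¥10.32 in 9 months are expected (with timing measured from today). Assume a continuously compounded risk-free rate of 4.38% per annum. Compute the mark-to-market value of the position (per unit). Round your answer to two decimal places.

-¥64.15

PV(remaining dividends) I = 11.05·e^(−0.0438·2/12) + 10.32·e^(−0.0438·9/12) = 20.9561
Current forward F = (S − I)·e^(rT) = (688.43 − 20.9561)·e^(0.0438·11/12) = 667.4739 × 1.040967 = 694.8183
Value (long) = (F − K)·e^(−rT) = (694.8183 − 628.04) × 0.960645 = 64.1502
Short position value = −(long value) = -¥64.15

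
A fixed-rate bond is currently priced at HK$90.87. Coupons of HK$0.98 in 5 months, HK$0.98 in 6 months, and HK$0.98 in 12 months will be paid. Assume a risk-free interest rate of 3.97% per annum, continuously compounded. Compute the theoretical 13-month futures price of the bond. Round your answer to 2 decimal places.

PV(coupons) I = 0.98·e^(−0.0397·5/12) + 0.98·e^(−0.0397·6/12) + 0.98·e^(−0.0397·12/12)
I = 0.9639 + 0.9607 + 0.9419 = 2.8665
F = (S − I)·e^(rT) = (90.87 − 2.8665) · e^(0.0397·13/12)
= 88.0035 · e^0.043008 = 88.0035 × 1.043946 = HK$91.87

HK$91.87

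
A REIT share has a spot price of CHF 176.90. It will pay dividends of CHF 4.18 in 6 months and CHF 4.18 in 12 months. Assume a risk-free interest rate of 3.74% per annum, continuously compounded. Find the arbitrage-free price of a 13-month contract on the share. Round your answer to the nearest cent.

PV(dividends) I = 4.18·e^(−0.0374·6/12) + 4.18·e^(−0.0374·12/12)
I = 4.1026 + 4.0266 = 8.1292
F = (S − I)·e^(rT) = (176.90 − 8.1292) · e^(0.0374·13/12)
= 168.7708 · e^0.040517 = 168.7708 × 1.041349 = CHF 175.75

CHF 175.75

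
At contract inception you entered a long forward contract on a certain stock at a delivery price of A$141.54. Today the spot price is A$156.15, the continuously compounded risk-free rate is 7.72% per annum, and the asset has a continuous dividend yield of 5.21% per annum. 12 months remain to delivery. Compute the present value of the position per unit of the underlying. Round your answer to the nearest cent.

Current fair forward for the remaining 12 months: F = S·e^((r − q)·T), (r − q) = 0.0772 − 0.0521 = 0.0251
F = 156.15 · e^(0.0251 × 12/12) = 156.15 × 1.025418 = 160.1190
Value of long forward = (F − K)·e^(−rT) = (160.1190 − 141.54) · e^(−0.0772·12/12)
= 18.5790 × 0.925705 = 17.20

A$17.20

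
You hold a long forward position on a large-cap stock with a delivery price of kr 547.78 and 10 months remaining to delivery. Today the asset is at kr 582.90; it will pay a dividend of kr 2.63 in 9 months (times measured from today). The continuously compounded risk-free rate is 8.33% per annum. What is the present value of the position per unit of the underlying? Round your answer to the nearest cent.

PV(remaining dividends) I = 2.63·e^(−0.0833·9/12) = 2.4707
Current forward F = (S − I)·e^(rT) = (582.90 − 2.4707)·e^(0.0833·10/12) = 580.4293 × 1.071883 = 622.1523
Value (long) = (F − K)·e^(−rT) = (622.1523 − 547.78) × 0.932938 = 69.3847
Value = kr 69.38

kr 69.38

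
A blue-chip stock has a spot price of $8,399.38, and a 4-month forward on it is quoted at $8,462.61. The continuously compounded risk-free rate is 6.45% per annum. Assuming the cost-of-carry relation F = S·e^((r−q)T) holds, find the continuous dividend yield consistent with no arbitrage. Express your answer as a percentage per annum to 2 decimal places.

From F = S·e^((r−q)T): (r − q) = ln(F/S)/T
ln(8462.61/8399.38) = ln(1.007528) = 0.007500
(r − q) = 0.007500 / (4/12) = 0.022500
q = r − ln(F/S)/T = 0.0645 − 0.022500 = 0.042000
q = 4.20%

4.20%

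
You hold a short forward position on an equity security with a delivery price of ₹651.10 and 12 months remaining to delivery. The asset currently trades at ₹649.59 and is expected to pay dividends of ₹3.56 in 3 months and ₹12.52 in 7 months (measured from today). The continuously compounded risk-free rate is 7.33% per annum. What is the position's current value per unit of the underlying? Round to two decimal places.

PV(remaining dividends) I = 3.56·e^(−0.0733·3/12) + 12.52·e^(−0.0733·7/12) = 15.4913
Current forward F = (S − I)·e^(rT) = (649.59 − 15.4913)·e^(0.0733·12/12) = 634.0987 × 1.076053 = 682.3238
Value (long) = (F − K)·e^(−rT) = (682.3238 − 651.10) × 0.929322 = 29.0170
Short position value = −(long value) = -₹29.02

-₹29.02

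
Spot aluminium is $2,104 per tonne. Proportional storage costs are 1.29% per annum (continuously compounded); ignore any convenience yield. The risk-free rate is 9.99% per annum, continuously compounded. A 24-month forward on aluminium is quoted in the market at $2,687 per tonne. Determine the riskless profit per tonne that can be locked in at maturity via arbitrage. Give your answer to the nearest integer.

$51 per tonne

Fair forward: F* = S·e^(carry·T), with carry = (r + u) = 0.0999 + 0.0129 = 0.1128
F* = 2104 · e^(0.1128 × 24/12) = 2104 · e^0.225600 = 2104 × 1.253074 = $2636.4677
Market $2687 > fair $2636.4677: forward overpriced → cash-and-carry (buy spot, short the forward).
At maturity, profit = |F_mkt − F*| = |2687 − 2636.4677| = $51 per tonne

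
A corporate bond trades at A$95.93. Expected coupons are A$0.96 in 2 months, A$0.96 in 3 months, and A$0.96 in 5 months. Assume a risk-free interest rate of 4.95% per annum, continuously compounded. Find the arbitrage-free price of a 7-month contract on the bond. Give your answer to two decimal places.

A$95.82

PV(coupons) I = 0.96·e^(−0.0495·2/12) + 0.96·e^(−0.0495·3/12) + 0.96·e^(−0.0495·5/12)
I = 0.9521 + 0.9482 + 0.9404 = 2.8407
F = (S − I)·e^(rT) = (95.93 − 2.8407) · e^(0.0495·7/12)
= 93.0893 · e^0.028875 = 93.0893 × 1.029296 = A$95.82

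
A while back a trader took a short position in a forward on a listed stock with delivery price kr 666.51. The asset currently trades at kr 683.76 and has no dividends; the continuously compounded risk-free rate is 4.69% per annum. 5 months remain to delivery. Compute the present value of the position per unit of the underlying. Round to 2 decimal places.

Current fair forward for the remaining 5 months: F = S·e^(r·T), r = 0.0469
F = 683.76 · e^(0.0469 × 5/12) = 683.76 × 1.019734 = 697.2533
Value of long forward = (F − K)·e^(−rT) = (697.2533 − 666.51) · e^(−0.0469·5/12)
= 30.7433 × 0.980648 = 30.15
Short position value = −(long value) = -kr 30.15

-kr 30.15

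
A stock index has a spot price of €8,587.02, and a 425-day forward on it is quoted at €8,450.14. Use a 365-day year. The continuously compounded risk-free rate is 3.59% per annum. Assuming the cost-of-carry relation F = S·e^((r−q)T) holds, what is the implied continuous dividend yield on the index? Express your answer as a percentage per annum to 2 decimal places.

4.97%

From F = S·e^((r−q)T): (r − q) = ln(F/S)/T
ln(8450.14/8587.02) = ln(0.984060) = -0.016068
(r − q) = -0.016068 / (425/365) = -0.013800
q = r − ln(F/S)/T = 0.0359 + 0.013800 = 0.049700
q = 4.97%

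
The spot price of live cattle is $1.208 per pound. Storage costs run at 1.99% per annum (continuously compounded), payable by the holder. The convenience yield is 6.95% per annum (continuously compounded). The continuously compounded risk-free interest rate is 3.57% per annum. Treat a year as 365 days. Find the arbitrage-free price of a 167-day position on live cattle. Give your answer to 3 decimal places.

$1.200 per pound

Net carry = r + u − y = 0.0357 + 0.0199 − 0.0695 = -0.0139
F = S·e^((r+u−y)T) = 1.208 · e^(-0.0139 × 167/365) = 1.208 · e^-0.006360
= 1.208 × 0.993660 = $1.200 per pound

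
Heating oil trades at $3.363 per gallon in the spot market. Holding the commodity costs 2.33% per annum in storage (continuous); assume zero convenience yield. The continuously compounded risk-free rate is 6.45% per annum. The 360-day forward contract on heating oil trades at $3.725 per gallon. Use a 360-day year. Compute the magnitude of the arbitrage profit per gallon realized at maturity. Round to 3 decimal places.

$0.053 per gallon

Fair forward: F* = S·e^(carry·T), with carry = (r + u) = 0.0645 + 0.0233 = 0.0878
F* = 3.363 · e^(0.0878 × 360/360) = 3.363 · e^0.087800 = 3.363 × 1.091770 = $3.6716
Market $3.725 > fair $3.6716: forward overpriced → cash-and-carry (buy spot, short the forward).
At maturity, profit = |F_mkt − F*| = |3.725 − 3.6716| = $0.053 per gallon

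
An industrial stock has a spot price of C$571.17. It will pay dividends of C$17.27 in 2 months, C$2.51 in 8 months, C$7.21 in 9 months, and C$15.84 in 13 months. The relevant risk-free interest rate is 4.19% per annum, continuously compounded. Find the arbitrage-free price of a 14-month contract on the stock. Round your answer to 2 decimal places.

C$555.98

PV(dividends) I = 17.27·e^(−0.0419·2/12) + 2.51·e^(−0.0419·8/12) + 7.21·e^(−0.0419·9/12) + 15.84·e^(−0.0419·13/12)
I = 17.1498 + 2.4409 + 6.9869 + 15.1371 = 41.7147
F = (S − I)·e^(rT) = (571.17 − 41.7147) · e^(0.0419·14/12)
= 529.4553 · e^0.048883 = 529.4553 × 1.050097 = C$555.98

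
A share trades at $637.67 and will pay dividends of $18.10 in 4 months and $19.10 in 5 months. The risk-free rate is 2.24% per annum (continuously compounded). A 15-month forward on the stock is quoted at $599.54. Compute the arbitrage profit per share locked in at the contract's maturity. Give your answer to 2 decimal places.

$18.30 per share

PV(dividends) I = 18.10·e^(−0.0224·4/12) + 19.10·e^(−0.0224·5/12) = 36.8879
Fair forward F* = (S − I)·e^(rT) = (637.67 − 36.8879)·e^0.028000 = 600.7821 × 1.028396 = 617.8419
Market $599.54 < fair 617.8419: forward underpriced → reverse cash-and-carry (short the stock, invest proceeds at r, pay the dividends, go long the forward).
Profit at T = |F_mkt − F*| = |599.54 − 617.8419| = $18.30 per share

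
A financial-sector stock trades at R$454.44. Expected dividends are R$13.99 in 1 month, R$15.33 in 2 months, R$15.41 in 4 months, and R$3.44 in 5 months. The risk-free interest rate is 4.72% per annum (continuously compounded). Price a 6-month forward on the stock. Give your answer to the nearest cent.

R$416.47

PV(dividends) I = 13.99·e^(−0.0472·1/12) + 15.33·e^(−0.0472·2/12) + 15.41·e^(−0.0472·4/12) + 3.44·e^(−0.0472·5/12)
I = 13.9351 + 15.2099 + 15.1694 + 3.3730 = 47.6874
F = (S − I)·e^(rT) = (454.44 − 47.6874) · e^(0.0472·6/12)
= 406.7526 · e^0.023600 = 406.7526 × 1.023881 = R$416.47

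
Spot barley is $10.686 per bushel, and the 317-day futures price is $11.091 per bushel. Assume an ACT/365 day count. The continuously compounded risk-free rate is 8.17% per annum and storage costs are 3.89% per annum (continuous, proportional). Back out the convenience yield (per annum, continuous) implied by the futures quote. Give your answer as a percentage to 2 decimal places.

7.78%

F = S·e^((r+u−y)T) ⇒ (r+u−y) = ln(F/S)/T
ln(11.091/10.686) = 0.037199; /T ⇒ 0.042832
y = r + u − ln(F/S)/T = 0.0817 + 0.0389 − 0.042832 = 0.077768
y = 7.78%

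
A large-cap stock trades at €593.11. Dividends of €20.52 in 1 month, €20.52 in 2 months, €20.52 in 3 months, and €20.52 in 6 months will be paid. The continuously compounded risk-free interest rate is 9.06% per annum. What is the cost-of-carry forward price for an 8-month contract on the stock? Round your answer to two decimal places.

€544.79

PV(dividends) I = 20.52·e^(−0.0906·1/12) + 20.52·e^(−0.0906·2/12) + 20.52·e^(−0.0906·3/12) + 20.52·e^(−0.0906·6/12)
I = 20.3657 + 20.2125 + 20.0604 + 19.6112 = 80.2498
F = (S − I)·e^(rT) = (593.11 − 80.2498) · e^(0.0906·8/12)
= 512.8602 · e^0.060400 = 512.8602 × 1.062261 = €544.79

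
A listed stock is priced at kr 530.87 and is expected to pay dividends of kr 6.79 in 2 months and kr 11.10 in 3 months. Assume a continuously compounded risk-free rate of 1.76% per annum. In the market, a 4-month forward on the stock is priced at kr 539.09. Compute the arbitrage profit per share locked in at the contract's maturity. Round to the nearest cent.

PV(dividends) I = 6.79·e^(−0.0176·2/12) + 11.10·e^(−0.0176·3/12) = 17.8214
Fair forward F* = (S − I)·e^(rT) = (530.87 − 17.8214)·e^0.005867 = 513.0486 × 1.005884 = 516.0674
Market kr 539.09 > fair 516.0674: forward overpriced → cash-and-carry (borrow at r, buy the stock and collect the dividends, short the forward).
Profit at T = |F_mkt − F*| = |539.09 − 516.0674| = kr 23.02 per share

kr 23.02 per share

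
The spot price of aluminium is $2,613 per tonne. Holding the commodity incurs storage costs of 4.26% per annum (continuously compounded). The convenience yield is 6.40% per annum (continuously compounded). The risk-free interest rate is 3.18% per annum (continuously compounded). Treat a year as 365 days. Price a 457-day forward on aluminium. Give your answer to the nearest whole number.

Net carry = r + u − y = 0.0318 + 0.0426 − 0.0640 = 0.0104
F = S·e^((r+u−y)T) = 2613 · e^(0.0104 × 457/365) = 2613 · e^0.013021
= 2613 × 1.013106 = $2,647 per tonne

$2,647 per tonne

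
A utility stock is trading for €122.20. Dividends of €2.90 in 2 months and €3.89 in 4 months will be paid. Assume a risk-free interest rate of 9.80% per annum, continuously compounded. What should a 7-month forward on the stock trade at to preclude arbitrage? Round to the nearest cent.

€122.38

PV(dividends) I = 2.90·e^(−0.0980·2/12) + 3.89·e^(−0.0980·4/12)
I = 2.8530 + 3.7650 = 6.6180
F = (S − I)·e^(rT) = (122.20 − 6.6180) · e^(0.0980·7/12)
= 115.5820 · e^0.057167 = 115.5820 × 1.058833 = €122.38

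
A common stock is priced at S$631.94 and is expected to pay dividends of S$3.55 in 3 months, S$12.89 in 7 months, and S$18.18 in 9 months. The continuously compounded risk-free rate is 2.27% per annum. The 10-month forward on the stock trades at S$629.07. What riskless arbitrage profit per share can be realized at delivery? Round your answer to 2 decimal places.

PV(dividends) I = 3.55·e^(−0.0227·3/12) + 12.89·e^(−0.0227·7/12) + 18.18·e^(−0.0227·9/12) = 34.1235
Fair forward F* = (S − I)·e^(rT) = (631.94 − 34.1235)·e^0.018917 = 597.8165 × 1.019097 = 609.2330
Market S$629.07 > fair 609.2330: forward overpriced → cash-and-carry (borrow at r, buy the stock and collect the dividends, short the forward).
Profit at T = |F_mkt − F*| = |629.07 − 609.2330| = S$19.84 per share

S$19.84 per share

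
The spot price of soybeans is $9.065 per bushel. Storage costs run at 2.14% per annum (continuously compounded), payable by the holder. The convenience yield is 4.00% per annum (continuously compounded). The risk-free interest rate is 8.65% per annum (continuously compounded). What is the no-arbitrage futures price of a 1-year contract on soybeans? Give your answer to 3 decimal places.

$9.702 per bushel

Net carry = r + u − y = 0.0865 + 0.0214 − 0.0400 = 0.0679
F = S·e^((r+u−y)T) = 9.065 · e^(0.0679 × 1) = 9.065 · e^0.067900
= 9.065 × 1.070258 = $9.702 per bushel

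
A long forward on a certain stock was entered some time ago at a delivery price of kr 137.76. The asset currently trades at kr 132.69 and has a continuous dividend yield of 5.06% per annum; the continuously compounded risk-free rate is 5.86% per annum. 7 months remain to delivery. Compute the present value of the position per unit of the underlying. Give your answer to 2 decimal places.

Current fair forward for the remaining 7 months: F = S·e^((r − q)·T), (r − q) = 0.0586 − 0.0506 = 0.0080
F = 132.69 · e^(0.0080 × 7/12) = 132.69 × 1.004678 = 133.3107
Value of long forward = (F − K)·e^(−rT) = (133.3107 − 137.76) · e^(−0.0586·7/12)
= -4.4493 × 0.966394 = -4.30

-kr 4.30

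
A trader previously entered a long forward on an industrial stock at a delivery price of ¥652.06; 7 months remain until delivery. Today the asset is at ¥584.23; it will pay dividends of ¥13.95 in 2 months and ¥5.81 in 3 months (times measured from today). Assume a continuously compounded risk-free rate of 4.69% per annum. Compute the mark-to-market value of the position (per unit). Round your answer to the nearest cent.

-¥69.82

PV(remaining dividends) I = 13.95·e^(−0.0469·2/12) + 5.81·e^(−0.0469·3/12) = 19.5837
Current forward F = (S − I)·e^(rT) = (584.23 − 19.5837)·e^(0.0469·7/12) = 564.6463 × 1.027736 = 580.3073
Value (long) = (F − K)·e^(−rT) = (580.3073 − 652.06) × 0.973013 = -69.8163
Value = -¥69.82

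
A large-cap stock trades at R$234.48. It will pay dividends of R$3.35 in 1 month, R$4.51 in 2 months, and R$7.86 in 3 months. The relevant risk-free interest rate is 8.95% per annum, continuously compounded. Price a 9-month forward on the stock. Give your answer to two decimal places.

R$234.23

PV(dividends) I = 3.35·e^(−0.0895·1/12) + 4.51·e^(−0.0895·2/12) + 7.86·e^(−0.0895·3/12)
I = 3.3251 + 4.4432 + 7.6861 = 15.4544
F = (S − I)·e^(rT) = (234.48 − 15.4544) · e^(0.0895·9/12)
= 219.0256 · e^0.067125 = 219.0256 × 1.069429 = R$234.23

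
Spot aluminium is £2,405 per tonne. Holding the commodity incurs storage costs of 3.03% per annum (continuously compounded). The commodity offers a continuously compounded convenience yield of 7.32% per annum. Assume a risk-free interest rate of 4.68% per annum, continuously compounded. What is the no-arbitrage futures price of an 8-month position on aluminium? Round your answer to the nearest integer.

£2,411 per tonne

Net carry = r + u − y = 0.0468 + 0.0303 − 0.0732 = 0.0039
F = S·e^((r+u−y)T) = 2405 · e^(0.0039 × 8/12) = 2405 · e^0.002600
= 2405 × 1.002603 = £2,411 per tonne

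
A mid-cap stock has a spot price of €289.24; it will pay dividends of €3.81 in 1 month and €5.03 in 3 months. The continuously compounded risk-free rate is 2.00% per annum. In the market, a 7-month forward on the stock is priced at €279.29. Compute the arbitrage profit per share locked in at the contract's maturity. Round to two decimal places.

€4.43 per share

PV(dividends) I = 3.81·e^(−0.0200·1/12) + 5.03·e^(−0.0200·3/12) = 8.8086
Fair forward F* = (S − I)·e^(rT) = (289.24 − 8.8086)·e^0.011667 = 280.4314 × 1.011735 = 283.7223
Market €279.29 < fair 283.7223: forward underpriced → reverse cash-and-carry (short the stock, invest proceeds at r, pay the dividends, go long the forward).
Profit at T = |F_mkt − F*| = |279.29 − 283.7223| = €4.43 per share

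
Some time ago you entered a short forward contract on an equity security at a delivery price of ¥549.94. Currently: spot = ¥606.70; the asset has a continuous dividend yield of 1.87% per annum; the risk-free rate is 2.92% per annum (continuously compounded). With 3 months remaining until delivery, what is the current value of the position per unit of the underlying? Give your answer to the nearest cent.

Current fair forward for the remaining 3 months: F = S·e^((r − q)·T), (r − q) = 0.0292 − 0.0187 = 0.0105
F = 606.70 · e^(0.0105 × 3/12) = 606.70 × 1.002628 = 608.2944
Value of long forward = (F − K)·e^(−rT) = (608.2944 − 549.94) · e^(−0.0292·3/12)
= 58.3544 × 0.992727 = 57.93
Short position value = −(long value) = -¥57.93

-¥57.93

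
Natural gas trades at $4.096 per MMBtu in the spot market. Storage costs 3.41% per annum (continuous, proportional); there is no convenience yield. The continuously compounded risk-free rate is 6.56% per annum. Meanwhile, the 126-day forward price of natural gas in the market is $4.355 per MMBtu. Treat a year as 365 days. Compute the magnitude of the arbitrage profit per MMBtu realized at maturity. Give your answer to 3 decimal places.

Fair forward: F* = S·e^(carry·T), with carry = (r + u) = 0.0656 + 0.0341 = 0.0997
F* = 4.096 · e^(0.0997 × 126/365) = 4.096 · e^0.034417 = 4.096 × 1.035016 = $4.2394
Market $4.355 > fair $4.2394: forward overpriced → cash-and-carry (buy spot, short the forward).
At maturity, profit = |F_mkt − F*| = |4.355 − 4.2394| = $0.116 per MMBtu

$0.116 per MMBtu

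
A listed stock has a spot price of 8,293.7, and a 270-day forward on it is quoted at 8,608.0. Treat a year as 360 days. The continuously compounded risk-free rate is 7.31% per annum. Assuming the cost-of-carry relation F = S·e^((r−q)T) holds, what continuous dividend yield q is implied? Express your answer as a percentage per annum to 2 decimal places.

From F = S·e^((r−q)T): (r − q) = ln(F/S)/T
ln(8608.0/8293.7) = ln(1.037896) = 0.037196
(r − q) = 0.037196 / (270/360) = 0.049595
q = r − ln(F/S)/T = 0.0731 − 0.049595 = 0.023505
q = 2.35%

2.35%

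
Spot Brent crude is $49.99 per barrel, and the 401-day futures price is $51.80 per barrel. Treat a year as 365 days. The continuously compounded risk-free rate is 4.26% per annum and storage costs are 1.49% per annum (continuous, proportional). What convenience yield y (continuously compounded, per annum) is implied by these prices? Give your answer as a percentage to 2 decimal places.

2.51%

F = S·e^((r+u−y)T) ⇒ (r+u−y) = ln(F/S)/T
ln(51.80/49.99) = 0.035567; /T ⇒ 0.032374
y = r + u − ln(F/S)/T = 0.0426 + 0.0149 − 0.032374 = 0.025126
y = 2.51%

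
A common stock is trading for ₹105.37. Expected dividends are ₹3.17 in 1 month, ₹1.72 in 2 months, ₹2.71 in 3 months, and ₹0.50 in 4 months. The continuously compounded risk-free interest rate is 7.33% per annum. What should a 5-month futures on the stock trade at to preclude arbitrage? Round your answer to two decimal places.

₹100.39

PV(dividends) I = 3.17·e^(−0.0733·1/12) + 1.72·e^(−0.0733·2/12) + 2.71·e^(−0.0733·3/12) + 0.50·e^(−0.0733·4/12)
I = 3.1507 + 1.6991 + 2.6608 + 0.4879 = 7.9985
F = (S − I)·e^(rT) = (105.37 − 7.9985) · e^(0.0733·5/12)
= 97.3715 · e^0.030542 = 97.3715 × 1.031013 = ₹100.39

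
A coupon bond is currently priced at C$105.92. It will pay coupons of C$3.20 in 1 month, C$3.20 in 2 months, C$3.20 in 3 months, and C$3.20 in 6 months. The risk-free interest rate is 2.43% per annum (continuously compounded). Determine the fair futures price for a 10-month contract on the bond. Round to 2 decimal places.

C$95.10

PV(coupons) I = 3.20·e^(−0.0243·1/12) + 3.20·e^(−0.0243·2/12) + 3.20·e^(−0.0243·3/12) + 3.20·e^(−0.0243·6/12)
I = 3.1935 + 3.1871 + 3.1806 + 3.1614 = 12.7226
F = (S − I)·e^(rT) = (105.92 − 12.7226) · e^(0.0243·10/12)
= 93.1974 · e^0.020250 = 93.1974 × 1.020456 = C$95.10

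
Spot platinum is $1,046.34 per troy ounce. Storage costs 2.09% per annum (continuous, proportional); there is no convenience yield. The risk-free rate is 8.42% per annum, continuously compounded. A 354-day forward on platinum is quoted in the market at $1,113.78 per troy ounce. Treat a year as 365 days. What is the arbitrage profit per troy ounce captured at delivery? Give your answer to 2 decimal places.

Fair forward: F* = S·e^(carry·T), with carry = (r + u) = 0.0842 + 0.0209 = 0.1051
F* = 1046.34 · e^(0.1051 × 354/365) = 1046.34 · e^0.10193260 = 1046.34 × 1.10730884 = $1158.6215
Market $1113.78 < fair $1158.6215: forward underpriced → reverse cash-and-carry (short spot, go long the forward).
At maturity, profit = |F_mkt − F*| = |1113.78 − 1158.6215| = $44.84 per troy ounce

$44.84 per troy ounce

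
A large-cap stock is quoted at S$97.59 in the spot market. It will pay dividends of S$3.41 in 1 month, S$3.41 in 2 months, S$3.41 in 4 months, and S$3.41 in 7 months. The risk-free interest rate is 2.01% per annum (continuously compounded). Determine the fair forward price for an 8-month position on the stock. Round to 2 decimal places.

PV(dividends) I = 3.41·e^(−0.0201·1/12) + 3.41·e^(−0.0201·2/12) + 3.41·e^(−0.0201·4/12) + 3.41·e^(−0.0201·7/12)
I = 3.4043 + 3.3986 + 3.3872 + 3.3703 = 13.5604
F = (S − I)·e^(rT) = (97.59 − 13.5604) · e^(0.0201·8/12)
= 84.0296 · e^0.013400 = 84.0296 × 1.013490 = S$85.16

S$85.16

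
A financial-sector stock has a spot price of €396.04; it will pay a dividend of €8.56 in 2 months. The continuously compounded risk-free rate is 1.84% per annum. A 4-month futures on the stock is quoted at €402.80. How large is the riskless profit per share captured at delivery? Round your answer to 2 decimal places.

PV(dividends) I = 8.56·e^(−0.0184·2/12) = 8.5338
Fair futures F* = (S − I)·e^(rT) = (396.04 − 8.5338)·e^0.006133 = 387.5062 × 1.006152 = 389.8901
Market €402.80 > fair 389.8901: forward overpriced → cash-and-carry (borrow at r, buy the stock and collect the dividends, short the forward).
Profit at T = |F_mkt − F*| = |402.80 − 389.8901| = €12.91 per share

€12.91 per share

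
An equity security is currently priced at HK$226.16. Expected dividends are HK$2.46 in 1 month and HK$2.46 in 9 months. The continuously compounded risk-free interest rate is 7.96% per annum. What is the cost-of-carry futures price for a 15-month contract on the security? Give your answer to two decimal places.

PV(dividends) I = 2.46·e^(−0.0796·1/12) + 2.46·e^(−0.0796·9/12)
I = 2.4437 + 2.3174 = 4.7611
F = (S − I)·e^(rT) = (226.16 − 4.7611) · e^(0.0796·15/12)
= 221.3989 · e^0.099500 = 221.3989 × 1.104618 = HK$244.56

HK$244.56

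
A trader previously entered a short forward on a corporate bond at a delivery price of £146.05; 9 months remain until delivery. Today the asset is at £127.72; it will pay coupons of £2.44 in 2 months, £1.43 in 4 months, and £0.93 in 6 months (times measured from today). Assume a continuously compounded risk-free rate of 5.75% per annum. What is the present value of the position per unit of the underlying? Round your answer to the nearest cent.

£16.89

PV(remaining coupons) I = 2.44·e^(−0.0575·2/12) + 1.43·e^(−0.0575·4/12) + 0.93·e^(−0.0575·6/12) = 4.7232
Current forward F = (S − I)·e^(rT) = (127.72 − 4.7232)·e^(0.0575·9/12) = 122.9968 × 1.044068 = 128.4170
Value (long) = (F − K)·e^(−rT) = (128.4170 − 146.05) × 0.957792 = -16.8887
Short position value = −(long value) = £16.89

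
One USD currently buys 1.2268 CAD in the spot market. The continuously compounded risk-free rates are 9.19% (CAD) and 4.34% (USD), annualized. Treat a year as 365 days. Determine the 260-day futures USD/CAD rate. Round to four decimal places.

F = S·e^((r_CAD − r_USD)T) = 1.2268 · e^((0.0919 − 0.0434) × 260/365)
= 1.2268 · e^0.034548 = 1.2268 × 1.035152
F = 1.2699 CAD per USD

1.2699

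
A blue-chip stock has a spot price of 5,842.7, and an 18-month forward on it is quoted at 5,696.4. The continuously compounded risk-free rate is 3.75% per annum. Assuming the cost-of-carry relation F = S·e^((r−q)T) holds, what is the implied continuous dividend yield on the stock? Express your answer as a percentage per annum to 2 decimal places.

From F = S·e^((r−q)T): (r − q) = ln(F/S)/T
ln(5696.4/5842.7) = ln(0.974960) = -0.025359
(r − q) = -0.025359 / (18/12) = -0.016906
q = r − ln(F/S)/T = 0.0375 + 0.016906 = 0.054406
q = 5.44%

5.44%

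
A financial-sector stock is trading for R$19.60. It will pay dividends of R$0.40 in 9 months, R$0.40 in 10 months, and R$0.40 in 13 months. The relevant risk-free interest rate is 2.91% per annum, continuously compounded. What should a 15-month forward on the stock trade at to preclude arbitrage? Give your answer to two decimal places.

R$19.11

PV(dividends) I = 0.40·e^(−0.0291·9/12) + 0.40·e^(−0.0291·10/12) + 0.40·e^(−0.0291·13/12)
I = 0.3914 + 0.3904 + 0.3876 = 1.1694
F = (S − I)·e^(rT) = (19.60 − 1.1694) · e^(0.0291·15/12)
= 18.4306 · e^0.036375 = 18.4306 × 1.037045 = R$19.11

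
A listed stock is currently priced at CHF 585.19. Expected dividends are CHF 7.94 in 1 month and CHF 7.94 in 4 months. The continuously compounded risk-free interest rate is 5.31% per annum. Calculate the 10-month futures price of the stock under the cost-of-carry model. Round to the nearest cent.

PV(dividends) I = 7.94·e^(−0.0531·1/12) + 7.94·e^(−0.0531·4/12)
I = 7.9049 + 7.8007 = 15.7056
F = (S − I)·e^(rT) = (585.19 − 15.7056) · e^(0.0531·10/12)
= 569.4844 · e^0.044250 = 569.4844 × 1.045244 = CHF 595.25

CHF 595.25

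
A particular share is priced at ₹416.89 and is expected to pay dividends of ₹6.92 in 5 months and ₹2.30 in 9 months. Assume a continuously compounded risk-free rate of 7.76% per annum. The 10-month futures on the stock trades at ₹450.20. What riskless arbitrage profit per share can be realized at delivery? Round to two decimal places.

₹14.92 per share

PV(dividends) I = 6.92·e^(−0.0776·5/12) + 2.30·e^(−0.0776·9/12) = 8.8698
Fair futures F* = (S − I)·e^(rT) = (416.89 − 8.8698)·e^0.064667 = 408.0202 × 1.066804 = 435.2776
Market ₹450.20 > fair 435.2776: forward overpriced → cash-and-carry (borrow at r, buy the stock and collect the dividends, short the forward).
Profit at T = |F_mkt − F*| = |450.20 − 435.2776| = ₹14.92 per share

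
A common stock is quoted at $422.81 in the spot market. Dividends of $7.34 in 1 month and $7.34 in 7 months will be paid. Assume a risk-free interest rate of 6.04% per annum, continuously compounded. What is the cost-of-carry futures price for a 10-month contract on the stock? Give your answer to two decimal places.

$429.50

PV(dividends) I = 7.34·e^(−0.0604·1/12) + 7.34·e^(−0.0604·7/12)
I = 7.3031 + 7.0859 = 14.3890
F = (S − I)·e^(rT) = (422.81 − 14.3890) · e^(0.0604·10/12)
= 408.4210 · e^0.050333 = 408.4210 × 1.051621 = $429.50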